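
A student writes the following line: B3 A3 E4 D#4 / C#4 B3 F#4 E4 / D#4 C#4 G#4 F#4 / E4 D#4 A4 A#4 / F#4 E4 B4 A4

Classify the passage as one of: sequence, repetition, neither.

neither

Note 4 of cell 4 is A#4; if this were a sequence it would be G#4. No unit length gives a consistent transposition pattern.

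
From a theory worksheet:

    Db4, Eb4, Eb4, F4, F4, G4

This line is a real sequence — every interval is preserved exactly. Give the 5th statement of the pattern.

A4 B4

With a 2-note motive the entries are Db4, Eb4, F4, each up a 2nd from the previous.
Carrying on: G4 → A4.
So cell 5 is A4 B4.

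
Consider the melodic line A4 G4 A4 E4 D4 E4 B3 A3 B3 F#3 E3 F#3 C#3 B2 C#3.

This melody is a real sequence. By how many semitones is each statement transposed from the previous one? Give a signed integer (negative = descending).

Taking 3-note groups, the heads are A4, E4, B3, F#3, C#3: the pattern moves down a 4th.
A4 to E4 spans -5 semitones.

-5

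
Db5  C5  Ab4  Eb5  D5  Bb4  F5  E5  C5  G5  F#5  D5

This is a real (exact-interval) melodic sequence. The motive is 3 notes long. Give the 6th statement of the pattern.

Unit = 3 notes; the statements start on Db5, Eb5, F5, G5, moving up a 2nd each time.
Extending up a 2nd: A5 → B5.
From B5 the exact shape gives B5 A#5 F#5.

B5 A#5 F#5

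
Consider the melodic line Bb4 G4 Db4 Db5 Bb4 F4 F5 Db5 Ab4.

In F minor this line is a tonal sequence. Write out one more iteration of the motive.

Ab5 F5 C5

With a 3-note motive the entries are Bb4, Db5, F5, each up a 3rd from the previous.
Statement 4 starts on Ab5 and keeps the same diatonic contour: Ab5 F5 C5.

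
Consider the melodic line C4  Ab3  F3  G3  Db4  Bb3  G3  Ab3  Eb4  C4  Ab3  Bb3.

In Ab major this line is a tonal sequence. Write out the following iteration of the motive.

F4 Db4 Bb3 C4

The 4-note cells begin on C4, Db4, Eb4 — each up a 2nd from the last.
Statement 4 starts on F4 and keeps the same diatonic contour: F4 Db4 Bb3 C4.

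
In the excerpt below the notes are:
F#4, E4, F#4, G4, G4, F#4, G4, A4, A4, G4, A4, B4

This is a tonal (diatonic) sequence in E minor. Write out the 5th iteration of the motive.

The 4-note cells begin on F#4, G4, A4 — each up a 2nd from the last.
Carrying on: B4 → C5.
From C5 the diatonic shape gives C5 B4 C5 D5.

C5 B4 C5 D5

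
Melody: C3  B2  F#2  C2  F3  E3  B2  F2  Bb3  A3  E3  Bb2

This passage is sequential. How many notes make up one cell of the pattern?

4

Try groups of 4 (3 cells in 12 notes):
C3 B2 F#2 C2 | F3 E3 B2 F2 | Bb3 A3 E3 Bb2
Every group is a transposition up a 4th of the one before; no shorter unit works.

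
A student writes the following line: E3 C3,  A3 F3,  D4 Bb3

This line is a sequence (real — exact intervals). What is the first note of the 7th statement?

The 2-note cells begin on E3, A3, D4 — each up a 4th from the last.
Continuing: G4 → C5 → F5 → Bb5. Statement 7 starts on Bb5.

Bb5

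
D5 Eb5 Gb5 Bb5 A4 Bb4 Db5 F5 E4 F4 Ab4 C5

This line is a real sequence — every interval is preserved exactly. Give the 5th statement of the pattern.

F#3 G3 Bb3 D4

With a 4-note motive the entries are D5, A4, E4, each down a 4th from the previous.
Continuing the starts: B3 → F#3.
From F#3 the exact shape gives F#3 G3 Bb3 D4.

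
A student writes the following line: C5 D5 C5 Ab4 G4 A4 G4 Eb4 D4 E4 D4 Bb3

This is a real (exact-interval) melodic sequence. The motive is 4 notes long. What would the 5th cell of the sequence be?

E3 F#3 E3 C3

The 4-note cells begin on C5, G4, D4 — each down a 4th from the last.
Extending down a 4th: A3 → E3.
So cell 5 is E3 F#3 E3 C3.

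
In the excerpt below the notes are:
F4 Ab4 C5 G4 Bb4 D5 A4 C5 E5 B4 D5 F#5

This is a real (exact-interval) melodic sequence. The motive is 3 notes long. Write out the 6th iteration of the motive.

D#5 F#5 A#5

The 3-note cells begin on F4, G4, A4, B4 — each up a 2nd from the last.
Continuing the starts: C#5 → D#5.
Statement 6 starts on D#5 and keeps the same exact contour: D#5 F#5 A#5.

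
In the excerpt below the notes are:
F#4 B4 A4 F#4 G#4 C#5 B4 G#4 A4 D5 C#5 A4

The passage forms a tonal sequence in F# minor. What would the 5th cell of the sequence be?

Taking 4-note groups, the heads are F#4, G#4, A4: the pattern moves up a 2nd.
Extending up a 2nd: B4 → C#5.
So cell 5 is C#5 F#5 E5 C#5.

C#5 F#5 E5 C#5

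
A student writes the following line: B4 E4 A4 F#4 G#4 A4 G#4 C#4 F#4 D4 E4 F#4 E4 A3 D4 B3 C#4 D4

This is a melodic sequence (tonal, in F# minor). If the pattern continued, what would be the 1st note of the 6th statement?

F#3

Grouping in 6s, the 1st note of each cell is B4, G#4, E4.
Extending down a 3rd: C#4 → A3 → F#3.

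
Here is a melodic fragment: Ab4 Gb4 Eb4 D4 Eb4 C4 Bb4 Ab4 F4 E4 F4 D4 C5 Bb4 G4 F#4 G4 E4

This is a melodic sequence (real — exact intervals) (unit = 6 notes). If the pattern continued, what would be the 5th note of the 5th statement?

B4

With 6-note cells, note 5 of each statement runs Eb4, F4, G4.
Carrying that up a 2nd forward: A4 → B4.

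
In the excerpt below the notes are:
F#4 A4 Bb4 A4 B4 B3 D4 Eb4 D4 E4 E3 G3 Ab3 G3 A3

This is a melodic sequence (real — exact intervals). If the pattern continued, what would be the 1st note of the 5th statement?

D2

With 5-note cells, note 1 of each statement runs F#4, B3, E3.
Carrying that down a 5th forward: A2 → D2.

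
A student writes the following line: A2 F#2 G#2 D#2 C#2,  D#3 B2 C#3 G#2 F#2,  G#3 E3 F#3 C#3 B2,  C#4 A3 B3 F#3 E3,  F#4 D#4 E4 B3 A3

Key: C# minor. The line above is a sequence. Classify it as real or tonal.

tonal

Every note is diatonic to C# minor.
Cell 1 has -3 semitones from note 1 to 2, but cell 2 has -4 — the interval quality changes while the contour stays the same, which is the hallmark of a tonal sequence.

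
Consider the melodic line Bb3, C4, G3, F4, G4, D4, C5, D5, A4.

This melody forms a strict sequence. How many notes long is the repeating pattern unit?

3

9 notes total. Splitting into 3 groups of 3:
Bb3 C4 G3 | F4 G4 D4 | C5 D5 A4
Each cell is the previous one up a 5th — so the unit is 3 notes.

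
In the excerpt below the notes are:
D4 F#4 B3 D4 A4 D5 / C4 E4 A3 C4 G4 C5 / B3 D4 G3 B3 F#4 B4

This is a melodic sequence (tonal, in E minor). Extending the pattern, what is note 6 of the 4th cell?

A4

The unit is 6 notes. Position-6 pitches of the 3 shown cells: D5, C5, B4.
Each moves down a 2nd; the next is A4.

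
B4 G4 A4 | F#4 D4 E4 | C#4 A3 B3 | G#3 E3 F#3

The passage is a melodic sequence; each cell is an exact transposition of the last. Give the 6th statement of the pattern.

Taking 3-note groups, the heads are B4, F#4, C#4, G#3: the pattern moves down a 4th.
Continuing the starts: D#3 → A#2.
Statement 6 starts on A#2 and keeps the same exact contour: A#2 F#2 G#2.

A#2 F#2 G#2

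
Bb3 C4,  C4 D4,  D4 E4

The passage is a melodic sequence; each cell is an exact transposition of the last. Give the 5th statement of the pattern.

The 2-note cells begin on Bb3, C4, D4 — each up a 2nd from the last.
Carrying on: E4 → F#4.
Statement 5 starts on F#4 and keeps the same exact contour: F#4 G#4.

F#4 G#4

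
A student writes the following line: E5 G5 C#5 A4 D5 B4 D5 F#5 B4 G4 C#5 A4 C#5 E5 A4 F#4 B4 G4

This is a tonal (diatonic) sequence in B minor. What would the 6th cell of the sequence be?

G4 B4 E4 C#4 F#4 D4

With a 6-note motive the entries are E5, D5, C#5, each down a 2nd from the previous.
Extending down a 2nd: B4 → A4 → G4.
From G4 the diatonic shape gives G4 B4 E4 C#4 F#4 D4.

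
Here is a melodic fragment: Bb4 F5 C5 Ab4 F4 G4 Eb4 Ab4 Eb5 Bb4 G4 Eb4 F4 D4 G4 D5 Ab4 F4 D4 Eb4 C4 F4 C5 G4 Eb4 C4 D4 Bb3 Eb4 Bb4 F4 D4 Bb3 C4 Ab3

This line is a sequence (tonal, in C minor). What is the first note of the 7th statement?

C4

Taking 7-note groups, the heads are Bb4, Ab4, G4, F4, Eb4: the pattern moves down a 2nd.
Extending the heads down a 2nd: D4 → C4.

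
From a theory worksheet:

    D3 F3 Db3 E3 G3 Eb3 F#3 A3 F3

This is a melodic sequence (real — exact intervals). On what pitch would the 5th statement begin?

A#3

The 3-note cells begin on D3, E3, F#3 — each up a 2nd from the last.
Extending the heads up a 2nd: G#3 → A#3.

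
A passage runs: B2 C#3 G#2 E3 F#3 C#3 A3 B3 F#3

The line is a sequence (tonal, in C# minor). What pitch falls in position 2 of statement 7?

The unit is 3 notes. Position-2 pitches of the 3 shown cells: C#3, F#3, B3.
Extending up a 4th: E4 → A4 → D#5 → G#5.

G#5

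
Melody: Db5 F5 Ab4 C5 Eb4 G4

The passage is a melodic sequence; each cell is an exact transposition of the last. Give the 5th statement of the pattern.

F3 A3

Unit = 2 notes; the statements start on Db5, Ab4, Eb4, moving down a 4th each time.
Extending down a 4th: Bb3 → F3.
Statement 5 starts on F3 and keeps the same exact contour: F3 A3.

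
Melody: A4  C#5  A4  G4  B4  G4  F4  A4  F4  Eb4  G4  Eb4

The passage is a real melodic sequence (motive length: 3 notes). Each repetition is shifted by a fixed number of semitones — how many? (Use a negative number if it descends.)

-2

Unit = 3 notes; the statements start on A4, G4, F4, Eb4, moving down a 2nd each time.
Counting half-steps from A4 to G4: -2.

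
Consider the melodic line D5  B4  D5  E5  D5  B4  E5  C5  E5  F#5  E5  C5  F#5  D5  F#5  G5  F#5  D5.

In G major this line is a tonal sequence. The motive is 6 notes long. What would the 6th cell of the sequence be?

B5 G5 B5 C6 B5 G5

Taking 6-note groups, the heads are D5, E5, F#5: the pattern moves up a 2nd.
Carrying on: G5 → A5 → B5.
Statement 6 starts on B5 and keeps the same diatonic contour: B5 G5 B5 C6 B5 G5.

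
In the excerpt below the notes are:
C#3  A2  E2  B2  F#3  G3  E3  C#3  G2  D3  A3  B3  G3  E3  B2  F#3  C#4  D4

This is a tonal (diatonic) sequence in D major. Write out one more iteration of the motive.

B3 G3 D3 A3 E4 F#4

Unit = 6 notes; the statements start on C#3, E3, G3, moving up a 3rd each time.
Statement 4 starts on B3 and keeps the same diatonic contour: B3 G3 D3 A3 E4 F#4.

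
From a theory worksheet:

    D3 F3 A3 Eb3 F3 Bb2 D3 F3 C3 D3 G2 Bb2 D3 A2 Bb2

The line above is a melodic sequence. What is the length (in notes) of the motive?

15 notes total. Splitting into 3 groups of 5:
D3 F3 A3 Eb3 F3 | Bb2 D3 F3 C3 D3 | G2 Bb2 D3 A2 Bb2
That's a consistent down a 3rd shift per cell, and no other grouping gives one.

5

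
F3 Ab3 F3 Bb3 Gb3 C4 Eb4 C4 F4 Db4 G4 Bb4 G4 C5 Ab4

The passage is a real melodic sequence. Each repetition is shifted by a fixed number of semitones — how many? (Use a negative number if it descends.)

7

Taking 5-note groups, the heads are F3, C4, G4: the pattern moves up a 5th.
F3 to C4 spans +7 semitones.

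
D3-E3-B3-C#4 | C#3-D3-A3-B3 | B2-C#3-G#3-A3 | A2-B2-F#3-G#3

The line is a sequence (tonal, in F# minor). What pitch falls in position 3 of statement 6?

With 4-note cells, note 3 of each statement runs B3, A3, G#3, F#3.
Carrying that down a 2nd forward: E3 → D3.

D3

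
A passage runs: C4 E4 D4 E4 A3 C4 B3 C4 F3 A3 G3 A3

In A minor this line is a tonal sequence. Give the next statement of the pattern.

D3 F3 E3 F3

Unit = 4 notes; the statements start on C4, A3, F3, moving down a 3rd each time.
Statement 4 starts on D3 and keeps the same diatonic contour: D3 F3 E3 F3.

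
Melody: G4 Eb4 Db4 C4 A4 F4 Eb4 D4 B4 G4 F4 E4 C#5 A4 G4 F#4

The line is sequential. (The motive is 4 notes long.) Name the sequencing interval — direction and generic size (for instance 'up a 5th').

up a 2nd

With a 4-note motive the entries are G4, A4, B4, C#5, each up a 2nd from the previous.
From G4 to A4: up a 2nd.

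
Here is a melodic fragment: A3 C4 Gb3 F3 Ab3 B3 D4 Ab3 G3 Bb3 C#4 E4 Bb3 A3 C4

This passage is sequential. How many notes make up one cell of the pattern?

Try groups of 5 (3 cells in 15 notes):
A3 C4 Gb3 F3 Ab3 | B3 D4 Ab3 G3 Bb3 | C#4 E4 Bb3 A3 C4
Every group is a transposition up a 2nd of the one before; no shorter unit works.

5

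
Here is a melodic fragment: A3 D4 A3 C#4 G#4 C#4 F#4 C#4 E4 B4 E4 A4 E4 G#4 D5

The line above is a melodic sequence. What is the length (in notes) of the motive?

5

15 notes total. Splitting into 3 groups of 5:
A3 D4 A3 C#4 G#4 | C#4 F#4 C#4 E4 B4 | E4 A4 E4 G#4 D5
Each cell is the previous one up a 3rd — so the unit is 5 notes.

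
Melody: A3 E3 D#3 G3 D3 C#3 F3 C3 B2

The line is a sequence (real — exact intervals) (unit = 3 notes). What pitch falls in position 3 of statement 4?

A2

Grouping in 3s, the 3rd note of each cell is D#3, C#3, B2.
Each moves down a 2nd; the next is A2.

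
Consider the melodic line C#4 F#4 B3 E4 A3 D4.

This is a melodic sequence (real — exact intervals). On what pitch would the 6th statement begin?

Eb3

With a 2-note motive the entries are C#4, B3, A3, each down a 2nd from the previous.
Extending the heads down a 2nd: G3 → F3 → Eb3.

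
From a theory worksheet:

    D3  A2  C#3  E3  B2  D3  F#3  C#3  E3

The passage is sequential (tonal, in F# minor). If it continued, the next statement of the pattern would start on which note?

Taking 3-note groups, the heads are D3, E3, F#3: the pattern moves up a 2nd.
The next head, up a 2nd from F#3, is G#3.

G#3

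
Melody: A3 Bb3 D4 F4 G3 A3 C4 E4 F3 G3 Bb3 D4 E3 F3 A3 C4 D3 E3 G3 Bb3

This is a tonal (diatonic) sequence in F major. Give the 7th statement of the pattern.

Bb2 C3 E3 G3

The 4-note cells begin on A3, G3, F3, E3, D3 — each down a 2nd from the last.
Continuing the starts: C3 → Bb2.
So cell 7 is Bb2 C3 E3 G3.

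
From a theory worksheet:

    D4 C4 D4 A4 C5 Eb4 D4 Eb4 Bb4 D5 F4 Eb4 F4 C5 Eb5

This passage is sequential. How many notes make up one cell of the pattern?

Try groups of 5 (3 cells in 15 notes):
D4 C4 D4 A4 C5 | Eb4 D4 Eb4 Bb4 D5 | F4 Eb4 F4 C5 Eb5
Every group is a transposition up a 2nd of the one before; no shorter unit works.

5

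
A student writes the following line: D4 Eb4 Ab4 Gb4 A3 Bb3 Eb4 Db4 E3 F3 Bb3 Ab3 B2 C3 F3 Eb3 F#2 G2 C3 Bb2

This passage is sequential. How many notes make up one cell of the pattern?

4

There are 20 notes; a 4-note unit gives 5 cells:
D4 Eb4 Ab4 Gb4 | A3 Bb3 Eb4 Db4 | E3 F3 Bb3 Ab3 | B2 C3 F3 Eb3 | F#2 G2 C3 Bb2
Every group is a transposition down a 4th of the one before; no shorter unit works.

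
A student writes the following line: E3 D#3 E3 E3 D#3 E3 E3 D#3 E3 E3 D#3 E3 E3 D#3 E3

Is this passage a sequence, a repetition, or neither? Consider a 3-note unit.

repetition

Each 3-note cell is identical (E3 D#3 E3), restated at the same pitch.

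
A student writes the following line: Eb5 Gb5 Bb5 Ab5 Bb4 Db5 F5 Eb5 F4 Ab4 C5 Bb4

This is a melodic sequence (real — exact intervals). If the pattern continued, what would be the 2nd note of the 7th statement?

Grouping in 4s, the 2nd note of each cell is Gb5, Db5, Ab4.
Carrying that down a 4th forward: Eb4 → Bb3 → F3 → C3.

C3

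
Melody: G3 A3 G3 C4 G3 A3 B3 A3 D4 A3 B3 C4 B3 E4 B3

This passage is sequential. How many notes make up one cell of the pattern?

There are 15 notes; a 5-note unit gives 3 cells:
G3 A3 G3 C4 G3 | A3 B3 A3 D4 A3 | B3 C4 B3 E4 B3
That's a consistent up a 2nd shift per cell, and no other grouping gives one.

5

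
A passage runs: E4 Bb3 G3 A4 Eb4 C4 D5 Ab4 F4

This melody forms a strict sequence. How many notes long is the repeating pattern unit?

There are 9 notes; a 3-note unit gives 3 cells:
E4 Bb3 G3 | A4 Eb4 C4 | D5 Ab4 F4
Every group is a transposition up a 4th of the one before; no shorter unit works.

3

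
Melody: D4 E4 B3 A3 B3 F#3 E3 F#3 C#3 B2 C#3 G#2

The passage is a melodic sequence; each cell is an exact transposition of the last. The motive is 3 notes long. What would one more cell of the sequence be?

Taking 3-note groups, the heads are D4, A3, E3, B2: the pattern moves down a 4th.
So cell 5 is F#2 G#2 D#2.

F#2 G#2 D#2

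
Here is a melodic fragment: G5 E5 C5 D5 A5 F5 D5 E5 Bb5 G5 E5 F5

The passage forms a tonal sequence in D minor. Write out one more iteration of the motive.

C6 A5 F5 G5

The 4-note cells begin on G5, A5, Bb5 — each up a 2nd from the last.
So cell 4 is C6 A5 F5 G5.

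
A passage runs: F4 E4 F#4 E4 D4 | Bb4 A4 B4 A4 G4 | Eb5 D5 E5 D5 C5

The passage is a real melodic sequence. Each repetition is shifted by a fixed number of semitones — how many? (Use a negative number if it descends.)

5

With a 5-note motive the entries are F4, Bb4, Eb5, each up a 4th from the previous.
F4→Bb4 is 70 − 65 = 5 semitones.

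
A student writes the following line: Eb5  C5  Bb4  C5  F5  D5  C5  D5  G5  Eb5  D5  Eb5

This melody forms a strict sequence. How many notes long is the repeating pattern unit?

12 notes total. Splitting into 3 groups of 4:
Eb5 C5 Bb4 C5 | F5 D5 C5 D5 | G5 Eb5 D5 Eb5
Every group is a transposition up a 2nd of the one before; no shorter unit works.

4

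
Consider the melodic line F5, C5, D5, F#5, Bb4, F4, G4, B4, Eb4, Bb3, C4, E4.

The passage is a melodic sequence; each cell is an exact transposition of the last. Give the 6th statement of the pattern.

Gb2 Db2 Eb2 G2

Unit = 4 notes; the statements start on F5, Bb4, Eb4, moving down a 5th each time.
Extending down a 5th: Ab3 → Db3 → Gb2.
Statement 6 starts on Gb2 and keeps the same exact contour: Gb2 Db2 Eb2 G2.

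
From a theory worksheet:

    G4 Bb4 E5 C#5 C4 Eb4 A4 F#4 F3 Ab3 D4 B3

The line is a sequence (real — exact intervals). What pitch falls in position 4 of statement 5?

With 4-note cells, note 4 of each statement runs C#5, F#4, B3.
Carrying that down a 5th forward: E3 → A2.

A2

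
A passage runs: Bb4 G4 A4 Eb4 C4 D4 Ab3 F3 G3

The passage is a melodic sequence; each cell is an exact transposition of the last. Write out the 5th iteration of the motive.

Taking 3-note groups, the heads are Bb4, Eb4, Ab3: the pattern moves down a 5th.
Extending down a 5th: Db3 → Gb2.
Statement 5 starts on Gb2 and keeps the same exact contour: Gb2 Eb2 F2.

Gb2 Eb2 F2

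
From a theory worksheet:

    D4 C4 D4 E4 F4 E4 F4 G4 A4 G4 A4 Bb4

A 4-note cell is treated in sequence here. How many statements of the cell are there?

12 notes in groups of 4 gives 12/4 = 3 statements.
Starts: D4, F4, A4 — each up a 3rd.

3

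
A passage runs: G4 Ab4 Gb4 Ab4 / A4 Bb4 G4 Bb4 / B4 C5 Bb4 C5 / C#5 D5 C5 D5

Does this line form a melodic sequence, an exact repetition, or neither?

Note 3 of cell 2 is G4; if this were a sequence it would be Ab4. No unit length gives a consistent transposition pattern.

neither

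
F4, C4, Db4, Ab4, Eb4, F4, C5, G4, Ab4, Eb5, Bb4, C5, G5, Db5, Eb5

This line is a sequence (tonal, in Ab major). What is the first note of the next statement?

Bb5

Taking 3-note groups, the heads are F4, Ab4, C5, Eb5, G5: the pattern moves up a 3rd.
The next head, up a 3rd from G5, is Bb5.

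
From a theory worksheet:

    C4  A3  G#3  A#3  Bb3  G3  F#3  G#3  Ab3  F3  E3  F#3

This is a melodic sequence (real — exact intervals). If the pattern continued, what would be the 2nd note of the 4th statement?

With 4-note cells, note 2 of each statement runs A3, G3, F3.
Each moves down a 2nd; the next is Eb3.

Eb3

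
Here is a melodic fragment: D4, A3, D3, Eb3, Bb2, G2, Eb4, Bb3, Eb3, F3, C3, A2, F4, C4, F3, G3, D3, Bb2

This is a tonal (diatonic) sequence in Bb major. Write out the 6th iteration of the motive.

Unit = 6 notes; the statements start on D4, Eb4, F4, moving up a 2nd each time.
Carrying on: G4 → A4 → Bb4.
So cell 6 is Bb4 F4 Bb3 C4 G3 Eb3.

Bb4 F4 Bb3 C4 G3 Eb3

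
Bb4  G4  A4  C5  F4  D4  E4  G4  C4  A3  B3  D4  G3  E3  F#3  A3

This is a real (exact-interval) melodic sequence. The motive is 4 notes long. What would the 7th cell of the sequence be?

Unit = 4 notes; the statements start on Bb4, F4, C4, G3, moving down a 4th each time.
Carrying on: D3 → A2 → E2.
Statement 7 starts on E2 and keeps the same exact contour: E2 C#2 D#2 F#2.

E2 C#2 D#2 F#2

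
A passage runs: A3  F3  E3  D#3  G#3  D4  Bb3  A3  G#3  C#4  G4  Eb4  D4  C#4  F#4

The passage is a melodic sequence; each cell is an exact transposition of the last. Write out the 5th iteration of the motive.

F5 Db5 C5 B4 E5

Taking 5-note groups, the heads are A3, D4, G4: the pattern moves up a 4th.
Extending up a 4th: C5 → F5.
So cell 5 is F5 Db5 C5 B4 E5.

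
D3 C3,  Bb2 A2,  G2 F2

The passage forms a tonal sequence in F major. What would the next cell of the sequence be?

Taking 2-note groups, the heads are D3, Bb2, G2: the pattern moves down a 3rd.
Statement 4 starts on E2 and keeps the same diatonic contour: E2 D2.

E2 D2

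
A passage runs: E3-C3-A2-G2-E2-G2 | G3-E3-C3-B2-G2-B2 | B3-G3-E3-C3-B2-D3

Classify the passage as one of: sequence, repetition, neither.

neither

Note 4 of cell 3 is C3; if this were a sequence it would be D3. No unit length gives a consistent transposition pattern.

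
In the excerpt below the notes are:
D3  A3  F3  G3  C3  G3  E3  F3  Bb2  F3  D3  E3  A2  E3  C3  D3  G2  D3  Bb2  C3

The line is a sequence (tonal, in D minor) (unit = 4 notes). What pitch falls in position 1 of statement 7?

E2

With 4-note cells, note 1 of each statement runs D3, C3, Bb2, A2, G2.
Extending down a 2nd: F2 → E2.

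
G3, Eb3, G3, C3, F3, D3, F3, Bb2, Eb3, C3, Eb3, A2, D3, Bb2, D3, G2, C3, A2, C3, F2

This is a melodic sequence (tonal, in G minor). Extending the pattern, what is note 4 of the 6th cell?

Eb2

With 4-note cells, note 4 of each statement runs C3, Bb2, A2, G2, F2.
From F2, down a 2nd gives Eb2.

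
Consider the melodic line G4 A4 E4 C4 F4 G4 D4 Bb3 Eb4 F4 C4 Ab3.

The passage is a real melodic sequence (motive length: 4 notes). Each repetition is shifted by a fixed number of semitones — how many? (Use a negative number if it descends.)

Unit = 4 notes; the statements start on G4, F4, Eb4, moving down a 2nd each time.
G4 to F4 spans -2 semitones.

-2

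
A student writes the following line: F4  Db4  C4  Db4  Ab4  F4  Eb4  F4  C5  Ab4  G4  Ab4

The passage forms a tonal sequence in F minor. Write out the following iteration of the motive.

Eb5 C5 Bb4 C5

With a 4-note motive the entries are F4, Ab4, C5, each up a 3rd from the previous.
So cell 4 is Eb5 C5 Bb4 C5.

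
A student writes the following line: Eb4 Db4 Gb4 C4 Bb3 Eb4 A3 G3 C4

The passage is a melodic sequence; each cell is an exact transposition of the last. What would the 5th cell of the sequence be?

With a 3-note motive the entries are Eb4, C4, A3, each down a 3rd from the previous.
Carrying on: F#3 → D#3.
From D#3 the exact shape gives D#3 C#3 F#3.

D#3 C#3 F#3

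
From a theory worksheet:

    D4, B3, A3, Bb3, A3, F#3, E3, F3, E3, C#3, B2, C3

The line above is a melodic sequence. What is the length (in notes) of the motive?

Try groups of 4 (3 cells in 12 notes):
D4 B3 A3 Bb3 | A3 F#3 E3 F3 | E3 C#3 B2 C3
Each cell is the previous one down a 4th — so the unit is 4 notes.

4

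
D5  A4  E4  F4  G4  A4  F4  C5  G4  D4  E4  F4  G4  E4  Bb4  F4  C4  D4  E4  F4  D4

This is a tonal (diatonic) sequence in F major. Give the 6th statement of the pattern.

F4 C4 G3 A3 Bb3 C4 A3

With a 7-note motive the entries are D5, C5, Bb4, each down a 2nd from the previous.
Continuing the starts: A4 → G4 → F4.
Statement 6 starts on F4 and keeps the same diatonic contour: F4 C4 G3 A3 Bb3 C4 A3.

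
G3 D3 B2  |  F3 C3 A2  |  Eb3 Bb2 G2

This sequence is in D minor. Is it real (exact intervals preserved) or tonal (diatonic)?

real

Each cell has the same semitone pattern (-5, -3) — intervals are preserved exactly.
And B2 lies outside D minor, so the sequence is real rather than tonal.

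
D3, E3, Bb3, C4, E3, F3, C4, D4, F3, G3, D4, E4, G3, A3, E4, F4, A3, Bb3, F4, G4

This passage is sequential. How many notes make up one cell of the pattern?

20 notes total. Splitting into 5 groups of 4:
D3 E3 Bb3 C4 | E3 F3 C4 D4 | F3 G3 D4 E4 | G3 A3 E4 F4 | A3 Bb3 F4 G4
Each cell is the previous one up a 2nd — so the unit is 4 notes.

4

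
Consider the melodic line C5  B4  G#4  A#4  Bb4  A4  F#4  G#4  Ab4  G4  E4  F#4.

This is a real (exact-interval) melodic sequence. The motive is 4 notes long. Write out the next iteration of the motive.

With a 4-note motive the entries are C5, Bb4, Ab4, each down a 2nd from the previous.
From Gb4 the exact shape gives Gb4 F4 D4 E4.

Gb4 F4 D4 E4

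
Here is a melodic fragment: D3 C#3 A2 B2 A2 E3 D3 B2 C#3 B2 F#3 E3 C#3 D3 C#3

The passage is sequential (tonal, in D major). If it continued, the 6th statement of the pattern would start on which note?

Taking 5-note groups, the heads are D3, E3, F#3: the pattern moves up a 2nd.
Extending the heads up a 2nd: G3 → A3 → B3.

B3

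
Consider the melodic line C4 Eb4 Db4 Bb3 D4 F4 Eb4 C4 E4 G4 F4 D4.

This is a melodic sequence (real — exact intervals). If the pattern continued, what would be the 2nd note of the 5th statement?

With 4-note cells, note 2 of each statement runs Eb4, F4, G4.
Extending up a 2nd: A4 → B4.

B4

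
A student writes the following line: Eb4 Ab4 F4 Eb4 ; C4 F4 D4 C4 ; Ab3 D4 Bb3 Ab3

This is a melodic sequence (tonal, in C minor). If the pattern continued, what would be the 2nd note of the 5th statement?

With 4-note cells, note 2 of each statement runs Ab4, F4, D4.
Carrying that down a 3rd forward: Bb3 → G3.

G3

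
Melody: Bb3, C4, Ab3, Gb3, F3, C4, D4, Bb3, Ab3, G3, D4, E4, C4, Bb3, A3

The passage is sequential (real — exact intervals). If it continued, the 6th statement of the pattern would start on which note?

G#4

The 5-note cells begin on Bb3, C4, D4 — each up a 2nd from the last.
Extending the heads up a 2nd: E4 → F#4 → G#4.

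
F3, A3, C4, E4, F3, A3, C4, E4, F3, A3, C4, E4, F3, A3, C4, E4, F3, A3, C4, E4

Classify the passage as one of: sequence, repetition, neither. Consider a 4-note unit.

repetition

Each 4-note cell is identical (F3 A3 C4 E4), restated at the same pitch.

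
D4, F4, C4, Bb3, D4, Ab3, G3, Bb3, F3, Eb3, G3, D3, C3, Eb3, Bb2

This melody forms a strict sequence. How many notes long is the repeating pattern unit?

Try groups of 3 (5 cells in 15 notes):
D4 F4 C4 | Bb3 D4 Ab3 | G3 Bb3 F3 | Eb3 G3 D3 | C3 Eb3 Bb2
Each cell is the previous one down a 3rd — so the unit is 3 notes.

3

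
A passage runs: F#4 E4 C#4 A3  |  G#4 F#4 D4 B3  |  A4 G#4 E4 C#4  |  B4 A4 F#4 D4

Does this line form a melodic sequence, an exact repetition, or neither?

Each 4-note cell is the previous one transposed up a 2nd.

sequence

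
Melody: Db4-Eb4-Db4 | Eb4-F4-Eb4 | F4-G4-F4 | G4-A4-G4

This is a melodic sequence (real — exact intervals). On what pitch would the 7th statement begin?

C#5

Unit = 3 notes; the statements start on Db4, Eb4, F4, G4, moving up a 2nd each time.
Continuing: A4 → B4 → C#5. Statement 7 starts on C#5.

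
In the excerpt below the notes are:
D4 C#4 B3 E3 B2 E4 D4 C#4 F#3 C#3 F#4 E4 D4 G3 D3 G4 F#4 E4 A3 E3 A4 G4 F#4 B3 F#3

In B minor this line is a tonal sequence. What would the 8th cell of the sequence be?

D5 C#5 B4 E4 B3

The 5-note cells begin on D4, E4, F#4, G4, A4 — each up a 2nd from the last.
Extending up a 2nd: B4 → C#5 → D5.
So cell 8 is D5 C#5 B4 E4 B3.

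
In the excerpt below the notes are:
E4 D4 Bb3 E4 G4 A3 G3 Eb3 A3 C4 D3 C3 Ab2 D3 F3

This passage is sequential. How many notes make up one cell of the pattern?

15 notes total. Splitting into 3 groups of 5:
E4 D4 Bb3 E4 G4 | A3 G3 Eb3 A3 C4 | D3 C3 Ab2 D3 F3
That's a consistent down a 5th shift per cell, and no other grouping gives one.

5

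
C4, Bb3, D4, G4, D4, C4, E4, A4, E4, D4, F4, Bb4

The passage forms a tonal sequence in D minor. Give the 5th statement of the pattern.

Unit = 4 notes; the statements start on C4, D4, E4, moving up a 2nd each time.
Extending up a 2nd: F4 → G4.
Statement 5 starts on G4 and keeps the same diatonic contour: G4 F4 A4 D5.

G4 F4 A4 D5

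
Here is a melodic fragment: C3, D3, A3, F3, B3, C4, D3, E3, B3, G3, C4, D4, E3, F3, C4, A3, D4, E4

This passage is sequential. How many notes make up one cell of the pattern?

6

18 notes total. Splitting into 3 groups of 6:
C3 D3 A3 F3 B3 C4 | D3 E3 B3 G3 C4 D4 | E3 F3 C4 A3 D4 E4
Each cell is the previous one up a 2nd — so the unit is 6 notes.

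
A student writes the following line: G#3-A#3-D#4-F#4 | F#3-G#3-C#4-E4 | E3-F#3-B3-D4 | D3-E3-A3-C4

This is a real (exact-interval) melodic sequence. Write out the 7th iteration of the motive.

Ab2 Bb2 Eb3 Gb3

Unit = 4 notes; the statements start on G#3, F#3, E3, D3, moving down a 2nd each time.
Continuing the starts: C3 → Bb2 → Ab2.
Statement 7 starts on Ab2 and keeps the same exact contour: Ab2 Bb2 Eb3 Gb3.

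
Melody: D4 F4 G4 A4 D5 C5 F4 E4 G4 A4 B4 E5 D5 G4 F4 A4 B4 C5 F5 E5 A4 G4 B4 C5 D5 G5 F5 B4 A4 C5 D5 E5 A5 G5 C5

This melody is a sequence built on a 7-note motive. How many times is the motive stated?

35 notes in groups of 7 gives 35/7 = 5 statements.
Starts: D4, E4, F4, G4, A4 — each up a 2nd.

5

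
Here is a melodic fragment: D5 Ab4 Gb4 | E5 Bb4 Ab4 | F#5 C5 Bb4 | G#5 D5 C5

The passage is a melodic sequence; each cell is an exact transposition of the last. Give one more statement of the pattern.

Taking 3-note groups, the heads are D5, E5, F#5, G#5: the pattern moves up a 2nd.
From A#5 the exact shape gives A#5 E5 D5.

A#5 E5 D5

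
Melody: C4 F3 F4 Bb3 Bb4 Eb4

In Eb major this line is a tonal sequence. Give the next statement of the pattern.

With a 2-note motive the entries are C4, F4, Bb4, each up a 4th from the previous.
From Eb5 the diatonic shape gives Eb5 Ab4.

Eb5 Ab4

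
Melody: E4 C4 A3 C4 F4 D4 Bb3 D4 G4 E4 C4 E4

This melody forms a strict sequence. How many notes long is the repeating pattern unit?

4

There are 12 notes; a 4-note unit gives 3 cells:
E4 C4 A3 C4 | F4 D4 Bb3 D4 | G4 E4 C4 E4
Each cell is the previous one up a 2nd — so the unit is 4 notes.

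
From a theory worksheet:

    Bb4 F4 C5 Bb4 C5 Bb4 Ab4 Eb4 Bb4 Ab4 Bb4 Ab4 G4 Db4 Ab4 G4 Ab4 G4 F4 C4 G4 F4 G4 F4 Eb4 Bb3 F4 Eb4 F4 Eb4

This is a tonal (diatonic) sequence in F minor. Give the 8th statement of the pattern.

Bb3 F3 C4 Bb3 C4 Bb3

With a 6-note motive the entries are Bb4, Ab4, G4, F4, Eb4, each down a 2nd from the previous.
Continuing the starts: Db4 → C4 → Bb3.
From Bb3 the diatonic shape gives Bb3 F3 C4 Bb3 C4 Bb3.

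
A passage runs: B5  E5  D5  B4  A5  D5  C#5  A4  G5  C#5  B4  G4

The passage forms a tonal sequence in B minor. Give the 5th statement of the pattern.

With a 4-note motive the entries are B5, A5, G5, each down a 2nd from the previous.
Extending down a 2nd: F#5 → E5.
From E5 the diatonic shape gives E5 A4 G4 E4.

E5 A4 G4 E4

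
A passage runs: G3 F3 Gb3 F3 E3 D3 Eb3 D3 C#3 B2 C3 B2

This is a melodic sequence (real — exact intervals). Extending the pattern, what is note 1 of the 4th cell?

A#2

Grouping in 4s, the 1st note of each cell is G3, E3, C#3.
One more down a 3rd gives A#2.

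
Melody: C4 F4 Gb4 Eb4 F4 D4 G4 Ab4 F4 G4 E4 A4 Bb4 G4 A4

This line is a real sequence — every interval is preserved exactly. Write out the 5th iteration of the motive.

G#4 C#5 D5 B4 C#5

Taking 5-note groups, the heads are C4, D4, E4: the pattern moves up a 2nd.
Extending up a 2nd: F#4 → G#4.
Statement 5 starts on G#4 and keeps the same exact contour: G#4 C#5 D5 B4 C#5.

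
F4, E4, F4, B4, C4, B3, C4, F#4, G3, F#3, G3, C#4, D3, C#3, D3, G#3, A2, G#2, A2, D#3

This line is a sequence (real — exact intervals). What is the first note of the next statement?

Unit = 4 notes; the statements start on F4, C4, G3, D3, A2, moving down a 4th each time.
The next head, down a 4th from A2, is E2.

E2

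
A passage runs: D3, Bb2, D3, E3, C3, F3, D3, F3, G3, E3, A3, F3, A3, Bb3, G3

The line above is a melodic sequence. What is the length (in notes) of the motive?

5

There are 15 notes; a 5-note unit gives 3 cells:
D3 Bb2 D3 E3 C3 | F3 D3 F3 G3 E3 | A3 F3 A3 Bb3 G3
Every group is a transposition up a 3rd of the one before; no shorter unit works.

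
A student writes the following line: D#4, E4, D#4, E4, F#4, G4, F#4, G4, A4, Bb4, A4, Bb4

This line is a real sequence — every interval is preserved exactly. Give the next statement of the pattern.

C5 Db5 C5 Db5

The 4-note cells begin on D#4, F#4, A4 — each up a 3rd from the last.
From C5 the exact shape gives C5 Db5 C5 Db5.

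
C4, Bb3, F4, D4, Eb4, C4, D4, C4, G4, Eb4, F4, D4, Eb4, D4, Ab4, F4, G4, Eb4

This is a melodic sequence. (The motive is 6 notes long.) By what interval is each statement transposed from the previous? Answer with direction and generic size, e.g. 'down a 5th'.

With a 6-note motive the entries are C4, D4, Eb4, each up a 2nd from the previous.
From C4 to D4: up a 2nd.

up a 2nd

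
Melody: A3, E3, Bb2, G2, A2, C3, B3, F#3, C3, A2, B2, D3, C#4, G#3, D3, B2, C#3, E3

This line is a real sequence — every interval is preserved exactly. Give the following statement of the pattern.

D#4 A#3 E3 C#3 D#3 F#3

With a 6-note motive the entries are A3, B3, C#4, each up a 2nd from the previous.
Statement 4 starts on D#4 and keeps the same exact contour: D#4 A#3 E3 C#3 D#3 F#3.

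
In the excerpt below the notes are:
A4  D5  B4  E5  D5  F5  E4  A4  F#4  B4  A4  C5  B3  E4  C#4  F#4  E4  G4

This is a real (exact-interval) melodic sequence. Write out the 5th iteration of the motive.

Unit = 6 notes; the statements start on A4, E4, B3, moving down a 4th each time.
Carrying on: F#3 → C#3.
So cell 5 is C#3 F#3 D#3 G#3 F#3 A3.

C#3 F#3 D#3 G#3 F#3 A3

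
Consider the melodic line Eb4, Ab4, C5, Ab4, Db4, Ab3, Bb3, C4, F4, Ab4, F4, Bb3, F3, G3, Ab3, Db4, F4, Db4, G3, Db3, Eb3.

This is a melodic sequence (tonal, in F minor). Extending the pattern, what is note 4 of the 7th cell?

Grouping in 7s, the 4th note of each cell is Ab4, F4, Db4.
Carrying that down a 3rd forward: Bb3 → G3 → Eb3 → C3.

C3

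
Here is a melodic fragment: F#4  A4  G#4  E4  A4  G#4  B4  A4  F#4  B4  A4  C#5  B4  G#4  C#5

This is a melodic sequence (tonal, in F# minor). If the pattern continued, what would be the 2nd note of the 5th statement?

E5

The unit is 5 notes. Position-2 pitches of the 3 shown cells: A4, B4, C#5.
Each moves up a 2nd. Continuing: D5 → E5.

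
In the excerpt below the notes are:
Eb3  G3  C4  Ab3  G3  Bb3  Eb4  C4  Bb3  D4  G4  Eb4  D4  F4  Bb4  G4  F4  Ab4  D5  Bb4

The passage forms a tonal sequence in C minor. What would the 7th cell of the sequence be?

C5 Eb5 Ab5 F5

With a 4-note motive the entries are Eb3, G3, Bb3, D4, F4, each up a 3rd from the previous.
Extending up a 3rd: Ab4 → C5.
So cell 7 is C5 Eb5 Ab5 F5.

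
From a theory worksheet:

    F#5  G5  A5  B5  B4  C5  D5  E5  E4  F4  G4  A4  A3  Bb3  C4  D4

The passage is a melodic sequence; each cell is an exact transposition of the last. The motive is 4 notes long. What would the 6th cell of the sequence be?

With a 4-note motive the entries are F#5, B4, E4, A3, each down a 5th from the previous.
Continuing the starts: D3 → G2.
So cell 6 is G2 Ab2 Bb2 C3.

G2 Ab2 Bb2 C3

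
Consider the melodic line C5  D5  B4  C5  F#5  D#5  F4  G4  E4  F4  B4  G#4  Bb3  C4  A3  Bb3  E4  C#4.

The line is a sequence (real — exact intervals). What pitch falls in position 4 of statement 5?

Grouping in 6s, the 4th note of each cell is C5, F4, Bb3.
Extending down a 5th: Eb3 → Ab2.

Ab2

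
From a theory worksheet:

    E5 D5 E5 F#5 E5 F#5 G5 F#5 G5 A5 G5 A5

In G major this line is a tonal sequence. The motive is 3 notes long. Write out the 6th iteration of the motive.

With a 3-note motive the entries are E5, F#5, G5, A5, each up a 2nd from the previous.
Continuing the starts: B5 → C6.
So cell 6 is C6 B5 C6.

C6 B5 C6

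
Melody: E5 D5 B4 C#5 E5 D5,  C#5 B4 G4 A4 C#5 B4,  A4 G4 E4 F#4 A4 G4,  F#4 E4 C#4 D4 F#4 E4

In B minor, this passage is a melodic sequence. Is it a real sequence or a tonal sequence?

Every note is diatonic to B minor.
Cell 1 has -3 semitones from note 2 to 3, but cell 2 has -4 — the interval quality changes while the contour stays the same, which is the hallmark of a tonal sequence.

tonal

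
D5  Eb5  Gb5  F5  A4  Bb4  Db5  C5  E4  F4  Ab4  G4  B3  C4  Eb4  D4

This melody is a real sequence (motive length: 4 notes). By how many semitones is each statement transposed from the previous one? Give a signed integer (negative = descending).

Taking 4-note groups, the heads are D5, A4, E4, B3: the pattern moves down a 4th.
Counting half-steps from D5 to A4: -5.

-5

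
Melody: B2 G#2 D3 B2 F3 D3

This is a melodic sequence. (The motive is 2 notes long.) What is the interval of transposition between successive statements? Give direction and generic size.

up a 3rd

Taking 2-note groups, the heads are B2, D3, F3: the pattern moves up a 3rd.
B2 to D3 is up a 3rd.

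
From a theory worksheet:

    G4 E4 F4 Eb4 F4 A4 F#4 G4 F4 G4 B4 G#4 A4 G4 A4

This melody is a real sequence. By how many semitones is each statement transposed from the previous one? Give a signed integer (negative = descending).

Taking 5-note groups, the heads are G4, A4, B4: the pattern moves up a 2nd.
Counting half-steps from G4 to A4: 2.

2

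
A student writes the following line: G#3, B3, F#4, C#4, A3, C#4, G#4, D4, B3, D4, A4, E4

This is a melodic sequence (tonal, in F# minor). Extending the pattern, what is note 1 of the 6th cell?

The unit is 4 notes. Position-1 pitches of the 3 shown cells: G#3, A3, B3.
Each moves up a 2nd. Continuing: C#4 → D4 → E4.

E4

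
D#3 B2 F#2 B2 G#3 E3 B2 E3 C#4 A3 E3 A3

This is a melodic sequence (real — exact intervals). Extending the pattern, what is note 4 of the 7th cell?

With 4-note cells, note 4 of each statement runs B2, E3, A3.
Each moves up a 4th. Continuing: D4 → G4 → C5 → F5.

F5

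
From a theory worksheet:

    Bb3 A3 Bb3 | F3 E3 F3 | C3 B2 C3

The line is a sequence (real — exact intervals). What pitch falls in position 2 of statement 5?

C#2

Grouping in 3s, the 2nd note of each cell is A3, E3, B2.
Extending down a 4th: F#2 → C#2.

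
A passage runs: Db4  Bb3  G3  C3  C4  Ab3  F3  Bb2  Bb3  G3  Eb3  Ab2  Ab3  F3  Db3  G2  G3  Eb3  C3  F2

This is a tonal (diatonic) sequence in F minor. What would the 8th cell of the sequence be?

Db3 Bb2 G2 C2

Unit = 4 notes; the statements start on Db4, C4, Bb3, Ab3, G3, moving down a 2nd each time.
Continuing the starts: F3 → Eb3 → Db3.
Statement 8 starts on Db3 and keeps the same diatonic contour: Db3 Bb2 G2 C2.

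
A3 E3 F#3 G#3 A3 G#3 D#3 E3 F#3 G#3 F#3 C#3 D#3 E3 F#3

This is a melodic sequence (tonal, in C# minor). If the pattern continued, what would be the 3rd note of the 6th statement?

A2

The unit is 5 notes. Position-3 pitches of the 3 shown cells: F#3, E3, D#3.
Carrying that down a 2nd forward: C#3 → B2 → A2.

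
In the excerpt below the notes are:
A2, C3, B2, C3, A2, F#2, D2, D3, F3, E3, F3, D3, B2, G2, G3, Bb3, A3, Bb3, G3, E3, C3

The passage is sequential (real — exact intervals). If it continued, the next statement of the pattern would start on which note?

With a 7-note motive the entries are A2, D3, G3, each up a 4th from the previous.
The next head, up a 4th from G3, is C4.

C4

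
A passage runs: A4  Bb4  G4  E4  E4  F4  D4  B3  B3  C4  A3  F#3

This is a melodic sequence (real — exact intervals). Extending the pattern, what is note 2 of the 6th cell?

A2

The unit is 4 notes. Position-2 pitches of the 3 shown cells: Bb4, F4, C4.
Carrying that down a 4th forward: G3 → D3 → A2.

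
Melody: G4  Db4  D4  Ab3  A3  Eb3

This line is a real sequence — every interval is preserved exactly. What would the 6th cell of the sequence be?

Unit = 2 notes; the statements start on G4, D4, A3, moving down a 4th each time.
Extending down a 4th: E3 → B2 → F#2.
So cell 6 is F#2 C2.

F#2 C2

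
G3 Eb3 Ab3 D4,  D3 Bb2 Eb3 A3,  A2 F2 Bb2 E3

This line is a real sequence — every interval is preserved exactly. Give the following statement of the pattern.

E2 C2 F2 B2

Unit = 4 notes; the statements start on G3, D3, A2, moving down a 4th each time.
From E2 the exact shape gives E2 C2 F2 B2.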